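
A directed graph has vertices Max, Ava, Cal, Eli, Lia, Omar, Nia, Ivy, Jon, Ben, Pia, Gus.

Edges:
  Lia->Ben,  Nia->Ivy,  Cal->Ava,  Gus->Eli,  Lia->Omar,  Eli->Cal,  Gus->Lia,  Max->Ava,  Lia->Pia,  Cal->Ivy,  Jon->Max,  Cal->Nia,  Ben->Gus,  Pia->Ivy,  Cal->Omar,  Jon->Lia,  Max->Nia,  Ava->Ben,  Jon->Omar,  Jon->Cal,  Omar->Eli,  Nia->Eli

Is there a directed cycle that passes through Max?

Max lies on a cycle iff there is a path from Max back to itself.
Exploring from Max, it never reaches itself; equivalently, its strongly connected component is a singleton.

No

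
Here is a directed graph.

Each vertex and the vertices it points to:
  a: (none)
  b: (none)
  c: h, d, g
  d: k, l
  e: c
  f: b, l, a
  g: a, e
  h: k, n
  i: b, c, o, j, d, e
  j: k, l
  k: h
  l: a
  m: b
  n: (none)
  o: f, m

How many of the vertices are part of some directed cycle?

5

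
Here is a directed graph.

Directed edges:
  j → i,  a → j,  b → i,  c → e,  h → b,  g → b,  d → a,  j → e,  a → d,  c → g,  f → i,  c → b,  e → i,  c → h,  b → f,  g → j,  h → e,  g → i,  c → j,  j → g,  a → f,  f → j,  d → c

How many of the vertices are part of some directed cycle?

A vertex is on a directed cycle iff it belongs to a strongly connected component of size ≥ 2 (or has a self-loop).
The vertices on cycles are {a, b, d, f, g, j} — 6 in total.

6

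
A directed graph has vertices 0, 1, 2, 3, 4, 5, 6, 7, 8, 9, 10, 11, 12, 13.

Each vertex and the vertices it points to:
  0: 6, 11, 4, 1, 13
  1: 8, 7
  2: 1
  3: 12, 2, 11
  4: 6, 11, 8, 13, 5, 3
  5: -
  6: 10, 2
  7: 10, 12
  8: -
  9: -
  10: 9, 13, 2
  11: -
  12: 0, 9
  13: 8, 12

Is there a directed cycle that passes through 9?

No

9 lies on a cycle iff there is a path from 9 back to itself.
Exploring from 9, it never reaches itself; equivalently, its strongly connected component is a singleton.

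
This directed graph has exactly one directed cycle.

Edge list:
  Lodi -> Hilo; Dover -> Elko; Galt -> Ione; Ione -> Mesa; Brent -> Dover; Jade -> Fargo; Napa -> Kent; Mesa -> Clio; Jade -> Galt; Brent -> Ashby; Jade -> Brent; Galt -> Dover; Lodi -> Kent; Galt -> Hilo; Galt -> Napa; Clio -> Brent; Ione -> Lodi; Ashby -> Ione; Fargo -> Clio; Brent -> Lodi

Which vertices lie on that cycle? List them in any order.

Clio, Ione, Mesa, Ashby, Brent

DFS with gray/black marking from Brent:
Brent gray
  Ashby gray
    Ione gray
      Mesa gray
        Clio gray
          Clio→Brent: Brent is gray → back edge
Back edge closes the cycle Brent → Ashby → Ione → Mesa → Clio → Brent; its vertices are {Clio, Ione, Mesa, Ashby, Brent}.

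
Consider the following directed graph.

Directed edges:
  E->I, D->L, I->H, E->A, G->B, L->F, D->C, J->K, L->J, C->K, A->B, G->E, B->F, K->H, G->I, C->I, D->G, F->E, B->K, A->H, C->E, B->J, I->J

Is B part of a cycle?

Yes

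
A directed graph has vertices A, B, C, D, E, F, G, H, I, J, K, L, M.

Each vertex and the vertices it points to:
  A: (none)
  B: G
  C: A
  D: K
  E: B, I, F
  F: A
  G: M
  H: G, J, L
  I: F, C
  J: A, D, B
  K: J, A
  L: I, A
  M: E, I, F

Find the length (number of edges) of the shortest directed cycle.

3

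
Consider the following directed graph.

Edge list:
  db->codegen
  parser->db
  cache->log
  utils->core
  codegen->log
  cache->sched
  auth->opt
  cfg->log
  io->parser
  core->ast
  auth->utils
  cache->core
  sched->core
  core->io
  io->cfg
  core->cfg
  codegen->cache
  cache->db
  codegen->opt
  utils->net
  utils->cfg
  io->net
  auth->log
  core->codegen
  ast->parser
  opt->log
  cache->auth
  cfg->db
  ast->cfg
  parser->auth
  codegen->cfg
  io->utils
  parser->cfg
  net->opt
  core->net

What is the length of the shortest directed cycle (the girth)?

3

For each vertex v, BFS finds the shortest path from v back to v.
The shortest such closed walk is cache → db → codegen → cache, length 3.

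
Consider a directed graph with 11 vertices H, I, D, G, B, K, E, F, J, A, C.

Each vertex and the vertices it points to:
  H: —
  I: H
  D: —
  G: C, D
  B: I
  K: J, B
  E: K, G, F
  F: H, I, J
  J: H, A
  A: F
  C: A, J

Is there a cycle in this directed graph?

DFS with white/gray/black marking, starting from K:
K gray
  J gray
    H gray
    H black
    A gray
      F gray
        F→H: H black — skip
        I gray
          I→H: H black — skip
        I black
        F→J: J is gray → back edge
Back edge found, so a cycle exists: J → A → F → J.

Yes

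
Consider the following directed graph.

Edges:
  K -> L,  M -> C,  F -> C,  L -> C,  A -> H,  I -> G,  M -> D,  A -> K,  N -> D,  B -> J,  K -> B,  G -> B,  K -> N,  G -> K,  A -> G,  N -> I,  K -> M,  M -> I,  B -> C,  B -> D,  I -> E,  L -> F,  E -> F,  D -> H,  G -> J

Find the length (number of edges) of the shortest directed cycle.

4

For each vertex v, BFS finds the shortest path from v back to v.
The shortest such closed walk is K → N → I → G → K, length 4.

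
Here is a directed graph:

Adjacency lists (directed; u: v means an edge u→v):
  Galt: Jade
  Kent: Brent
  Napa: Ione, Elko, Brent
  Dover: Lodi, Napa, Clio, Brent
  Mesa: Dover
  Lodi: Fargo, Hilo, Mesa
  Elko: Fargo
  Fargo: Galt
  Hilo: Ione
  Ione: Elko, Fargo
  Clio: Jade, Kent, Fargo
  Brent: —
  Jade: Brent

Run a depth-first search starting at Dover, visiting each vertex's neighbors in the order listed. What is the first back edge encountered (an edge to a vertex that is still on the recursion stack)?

Mesa→Dover

DFS from Dover (visiting each vertex's neighbors in the order listed); mark gray on enter, black on exit:
Dover gray
  Lodi gray
    Fargo gray
      Galt gray
        Jade gray
          Brent gray
          Brent black
        Jade black
      Galt black
    Fargo black
    Hilo gray
      Ione gray
        Elko gray
          Elko→Fargo: Fargo black — skip
        Elko black
        Ione→Fargo: Fargo black — skip
      Ione black
    Hilo black
    Mesa gray
      Mesa→Dover: Dover is gray → back edge
First back edge: Mesa → Dover.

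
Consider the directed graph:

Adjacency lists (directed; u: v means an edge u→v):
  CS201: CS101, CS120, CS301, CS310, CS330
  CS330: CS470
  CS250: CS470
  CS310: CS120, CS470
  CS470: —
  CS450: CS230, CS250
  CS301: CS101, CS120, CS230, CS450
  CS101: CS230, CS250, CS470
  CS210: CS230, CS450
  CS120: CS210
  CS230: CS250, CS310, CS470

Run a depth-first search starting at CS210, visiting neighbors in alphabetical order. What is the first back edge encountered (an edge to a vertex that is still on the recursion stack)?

CS120→CS210

DFS from CS210 (visiting neighbors in alphabetical order); mark gray on enter, black on exit:
CS210 gray
  CS230 gray
    CS250 gray
      CS470 gray
      CS470 black
    CS250 black
    CS310 gray
      CS120 gray
        CS120→CS210: CS210 is gray → back edge
First back edge: CS120 → CS210.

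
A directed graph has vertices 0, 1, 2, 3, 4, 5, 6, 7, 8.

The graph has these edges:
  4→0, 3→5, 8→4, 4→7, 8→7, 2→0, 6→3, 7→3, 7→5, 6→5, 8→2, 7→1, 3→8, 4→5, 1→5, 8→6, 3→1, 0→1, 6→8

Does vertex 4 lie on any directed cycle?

Yes

4 is on a cycle iff 4 can reach itself via ≥1 edge.
4 → 7 → 3 → 8 → 4 — yes.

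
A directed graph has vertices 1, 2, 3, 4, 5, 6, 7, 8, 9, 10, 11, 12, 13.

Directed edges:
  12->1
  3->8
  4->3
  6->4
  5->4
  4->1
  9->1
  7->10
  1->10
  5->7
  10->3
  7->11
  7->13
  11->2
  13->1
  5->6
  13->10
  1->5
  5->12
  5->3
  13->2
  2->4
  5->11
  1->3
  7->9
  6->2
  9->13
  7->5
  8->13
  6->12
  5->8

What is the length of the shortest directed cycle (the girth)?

2

For each vertex v, BFS finds the shortest path from v back to v.
The shortest such closed walk is 5 → 7 → 5, length 2.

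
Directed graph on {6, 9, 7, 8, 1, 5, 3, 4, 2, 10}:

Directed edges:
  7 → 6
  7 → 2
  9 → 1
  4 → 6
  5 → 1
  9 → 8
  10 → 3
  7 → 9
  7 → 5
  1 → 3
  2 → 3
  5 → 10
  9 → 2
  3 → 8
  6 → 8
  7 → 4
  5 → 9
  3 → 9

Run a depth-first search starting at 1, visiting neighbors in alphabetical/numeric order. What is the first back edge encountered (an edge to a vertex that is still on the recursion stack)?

9→1

DFS from 1 (visiting neighbors in alphabetical/numeric order); mark gray on enter, black on exit:
1 gray
  3 gray
    8 gray
    8 black
    9 gray
      9→1: 1 is gray → back edge
First back edge: 9 → 1.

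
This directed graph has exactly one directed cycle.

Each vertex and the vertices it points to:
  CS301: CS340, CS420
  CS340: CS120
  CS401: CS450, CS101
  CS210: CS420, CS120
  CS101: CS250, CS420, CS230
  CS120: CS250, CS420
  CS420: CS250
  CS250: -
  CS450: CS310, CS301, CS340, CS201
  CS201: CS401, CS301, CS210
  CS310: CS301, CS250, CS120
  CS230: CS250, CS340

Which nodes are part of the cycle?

DFS with gray/black marking from CS401:
CS401 gray
  CS450 gray
    CS310 gray
      CS301 gray
        CS340 gray
          CS120 gray
            CS250 gray
            CS250 black
            CS420 gray
              CS420→CS250: CS250 black — skip
            CS420 black
          CS120 black
        CS340 black
        CS301→CS420: CS420 black — skip
      CS301 black
      CS310→CS250: CS250 black — skip
      CS310→CS120: CS120 black — skip
    CS310 black
    CS450→CS301: CS301 black — skip
    CS450→CS340: CS340 black — skip
    CS201 gray
      CS201→CS401: CS401 is gray → back edge
Back edge closes the cycle CS401 → CS450 → CS201 → CS401; its vertices are {CS201, CS401, CS450}.

CS201, CS401, CS450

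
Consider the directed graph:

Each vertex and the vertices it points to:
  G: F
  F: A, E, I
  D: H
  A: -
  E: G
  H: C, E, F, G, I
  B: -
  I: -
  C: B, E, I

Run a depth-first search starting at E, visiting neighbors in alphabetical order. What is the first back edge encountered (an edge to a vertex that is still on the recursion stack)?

F->E

DFS from E (visiting neighbors in alphabetical order); mark gray on enter, black on exit:
E gray
  G gray
    F gray
      A gray
      A black
      F→E: E is gray → back edge
First back edge: F → E.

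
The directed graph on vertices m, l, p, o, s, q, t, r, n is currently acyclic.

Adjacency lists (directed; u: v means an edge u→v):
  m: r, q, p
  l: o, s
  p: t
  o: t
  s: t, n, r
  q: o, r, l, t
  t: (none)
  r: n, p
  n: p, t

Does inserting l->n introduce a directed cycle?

No

Adding l→n creates a cycle iff n can already reach l.
Explore from n: no path reaches l. The graph stays acyclic.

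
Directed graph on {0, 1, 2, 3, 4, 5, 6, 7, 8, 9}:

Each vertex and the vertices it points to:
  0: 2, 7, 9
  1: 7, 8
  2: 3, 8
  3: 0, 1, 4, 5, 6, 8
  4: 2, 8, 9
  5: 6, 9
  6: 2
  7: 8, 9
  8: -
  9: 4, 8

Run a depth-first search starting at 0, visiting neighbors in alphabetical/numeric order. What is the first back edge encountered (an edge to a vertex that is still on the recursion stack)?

3->0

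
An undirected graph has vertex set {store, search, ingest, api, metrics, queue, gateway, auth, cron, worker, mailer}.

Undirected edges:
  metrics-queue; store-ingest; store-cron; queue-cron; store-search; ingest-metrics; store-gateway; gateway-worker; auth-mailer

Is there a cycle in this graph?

DFS, tracking each vertex's parent; an edge to a visited non-parent vertex closes a cycle.
Start from search:
visit search (parent –)
  visit store (parent search)
    visit gateway (parent store)
      gateway–store: parent, skip
      visit worker (parent gateway)
        worker–gateway: parent, skip
    store–search: parent, skip
    visit ingest (parent store)
      visit metrics (parent ingest)
        metrics–ingest: parent, skip
        visit queue (parent metrics)
          visit cron (parent queue)
            cron–store: store visited and ≠ parent → cycle
Cycle: store – ingest – metrics – queue – cron – store.

Yes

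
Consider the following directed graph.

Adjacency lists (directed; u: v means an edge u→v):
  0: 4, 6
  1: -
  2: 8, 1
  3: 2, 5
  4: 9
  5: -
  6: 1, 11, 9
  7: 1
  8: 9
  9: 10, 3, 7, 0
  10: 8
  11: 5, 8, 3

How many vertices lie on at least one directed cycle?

A vertex is on a directed cycle iff it belongs to a strongly connected component of size ≥ 2 (or has a self-loop).
The vertices on cycles are {0, 2, 3, 4, 6, 8, 9, 10, 11} — 9 in total.

9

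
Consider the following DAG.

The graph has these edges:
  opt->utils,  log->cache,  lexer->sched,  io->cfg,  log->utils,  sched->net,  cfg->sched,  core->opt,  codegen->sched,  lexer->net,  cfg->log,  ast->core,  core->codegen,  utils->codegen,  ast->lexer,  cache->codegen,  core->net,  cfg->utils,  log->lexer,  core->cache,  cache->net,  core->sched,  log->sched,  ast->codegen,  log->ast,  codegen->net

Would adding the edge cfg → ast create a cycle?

No

Adding cfg→ast creates a cycle iff ast can already reach cfg.
Explore from ast: no path reaches cfg. The graph stays acyclic.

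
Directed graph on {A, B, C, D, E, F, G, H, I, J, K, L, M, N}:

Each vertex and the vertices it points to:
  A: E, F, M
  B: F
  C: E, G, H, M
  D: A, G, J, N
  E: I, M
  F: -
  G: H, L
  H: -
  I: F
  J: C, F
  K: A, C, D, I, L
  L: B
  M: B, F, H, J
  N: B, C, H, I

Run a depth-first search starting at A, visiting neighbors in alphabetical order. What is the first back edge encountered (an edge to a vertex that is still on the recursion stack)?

C→E

DFS from A (visiting neighbors in alphabetical order); mark gray on enter, black on exit:
A gray
  E gray
    I gray
      F gray
      F black
    I black
    M gray
      B gray
        B→F: F black — skip
      B black
      M→F: F black — skip
      H gray
      H black
      J gray
        C gray
          C→E: E is gray → back edge
First back edge: C → E.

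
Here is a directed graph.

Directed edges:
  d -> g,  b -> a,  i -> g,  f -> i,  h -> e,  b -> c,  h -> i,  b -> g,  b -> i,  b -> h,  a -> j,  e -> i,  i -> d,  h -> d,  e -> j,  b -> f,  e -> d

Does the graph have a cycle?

No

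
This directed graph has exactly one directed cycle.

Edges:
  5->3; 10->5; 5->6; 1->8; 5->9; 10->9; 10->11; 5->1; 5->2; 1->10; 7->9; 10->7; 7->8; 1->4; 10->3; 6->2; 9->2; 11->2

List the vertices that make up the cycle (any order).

DFS with gray/black marking from 10:
10 gray
  5 gray
    6 gray
      2 gray
      2 black
    6 black
    9 gray
      9→2: 2 black — skip
    9 black
    3 gray
    3 black
    5→2: 2 black — skip
    1 gray
      4 gray
      4 black
      8 gray
      8 black
      1→10: 10 is gray → back edge
Back edge closes the cycle 10 → 5 → 1 → 10; its vertices are {1, 5, 10}.

1, 5, 10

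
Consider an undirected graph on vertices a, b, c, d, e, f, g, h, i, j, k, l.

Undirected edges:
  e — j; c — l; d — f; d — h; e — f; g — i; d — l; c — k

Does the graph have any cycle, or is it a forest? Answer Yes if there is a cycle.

No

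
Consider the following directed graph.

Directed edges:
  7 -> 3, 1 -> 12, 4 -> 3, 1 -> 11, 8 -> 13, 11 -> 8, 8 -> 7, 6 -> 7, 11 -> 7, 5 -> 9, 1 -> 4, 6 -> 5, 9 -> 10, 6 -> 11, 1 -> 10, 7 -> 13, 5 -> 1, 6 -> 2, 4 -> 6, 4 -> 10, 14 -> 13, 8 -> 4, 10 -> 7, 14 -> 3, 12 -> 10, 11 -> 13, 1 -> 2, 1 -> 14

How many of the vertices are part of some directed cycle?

6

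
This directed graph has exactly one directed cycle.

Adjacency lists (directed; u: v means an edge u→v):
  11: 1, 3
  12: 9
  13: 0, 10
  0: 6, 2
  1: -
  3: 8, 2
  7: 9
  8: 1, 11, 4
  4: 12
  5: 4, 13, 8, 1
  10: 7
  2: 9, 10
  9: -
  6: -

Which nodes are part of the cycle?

3, 8, 11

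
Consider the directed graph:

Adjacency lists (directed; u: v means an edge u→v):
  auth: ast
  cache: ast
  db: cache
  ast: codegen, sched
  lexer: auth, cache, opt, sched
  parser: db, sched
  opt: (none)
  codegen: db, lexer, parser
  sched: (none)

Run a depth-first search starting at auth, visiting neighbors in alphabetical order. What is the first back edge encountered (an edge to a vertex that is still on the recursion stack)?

cache->ast

DFS from auth (visiting neighbors in alphabetical order); mark gray on enter, black on exit:
auth gray
  ast gray
    codegen gray
      db gray
        cache gray
          cache→ast: ast is gray → back edge
First back edge: cache → ast.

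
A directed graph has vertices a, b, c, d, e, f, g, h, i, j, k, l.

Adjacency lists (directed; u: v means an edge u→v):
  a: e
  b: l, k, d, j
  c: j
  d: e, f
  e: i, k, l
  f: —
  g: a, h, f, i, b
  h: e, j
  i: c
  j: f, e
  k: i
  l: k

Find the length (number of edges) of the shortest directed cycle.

4

For each vertex v, BFS finds the shortest path from v back to v.
The shortest such closed walk is i → c → j → e → i, length 4.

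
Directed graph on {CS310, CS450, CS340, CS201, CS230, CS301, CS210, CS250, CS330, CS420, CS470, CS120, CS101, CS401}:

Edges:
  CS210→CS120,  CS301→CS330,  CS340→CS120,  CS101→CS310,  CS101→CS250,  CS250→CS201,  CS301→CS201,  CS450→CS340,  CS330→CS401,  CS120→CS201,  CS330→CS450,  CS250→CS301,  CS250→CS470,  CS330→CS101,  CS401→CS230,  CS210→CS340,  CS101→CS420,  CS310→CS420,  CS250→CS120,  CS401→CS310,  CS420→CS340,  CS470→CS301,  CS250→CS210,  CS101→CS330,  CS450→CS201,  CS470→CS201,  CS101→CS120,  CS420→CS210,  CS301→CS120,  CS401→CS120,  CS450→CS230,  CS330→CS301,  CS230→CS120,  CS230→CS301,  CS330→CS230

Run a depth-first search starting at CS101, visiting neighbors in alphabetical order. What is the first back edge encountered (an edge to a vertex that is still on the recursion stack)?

DFS from CS101 (visiting neighbors in alphabetical order); mark gray on enter, black on exit:
CS101 gray
  CS120 gray
    CS201 gray
    CS201 black
  CS120 black
  CS250 gray
    CS250→CS120: CS120 black — skip
    CS250→CS201: CS201 black — skip
    CS210 gray
      CS210→CS120: CS120 black — skip
      CS340 gray
        CS340→CS120: CS120 black — skip
      CS340 black
    CS210 black
    CS301 gray
      CS301→CS120: CS120 black — skip
      CS301→CS201: CS201 black — skip
      CS330 gray
        CS330→CS101: CS101 is gray → back edge
First back edge: CS330 → CS101.

CS330->CS101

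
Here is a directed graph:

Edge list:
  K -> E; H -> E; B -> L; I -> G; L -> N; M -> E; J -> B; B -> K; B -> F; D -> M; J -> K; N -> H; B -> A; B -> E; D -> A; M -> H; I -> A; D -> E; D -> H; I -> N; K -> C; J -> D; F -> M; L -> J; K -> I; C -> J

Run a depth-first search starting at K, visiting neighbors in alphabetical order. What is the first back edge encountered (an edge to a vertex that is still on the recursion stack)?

B→K

DFS from K (visiting neighbors in alphabetical order); mark gray on enter, black on exit:
K gray
  C gray
    J gray
      B gray
        A gray
        A black
        E gray
        E black
        F gray
          M gray
            M→E: E black — skip
            H gray
              H→E: E black — skip
            H black
          M black
        F black
        B→K: K is gray → back edge
First back edge: B → K.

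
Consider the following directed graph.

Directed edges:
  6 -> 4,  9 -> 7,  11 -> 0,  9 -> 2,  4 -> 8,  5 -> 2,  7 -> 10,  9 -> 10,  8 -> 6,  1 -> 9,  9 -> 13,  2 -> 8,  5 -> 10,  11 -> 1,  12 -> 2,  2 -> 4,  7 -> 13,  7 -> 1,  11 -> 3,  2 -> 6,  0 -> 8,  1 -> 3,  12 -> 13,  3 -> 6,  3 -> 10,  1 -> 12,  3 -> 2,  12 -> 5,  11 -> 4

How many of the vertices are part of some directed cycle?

6

A vertex is on a directed cycle iff it belongs to a strongly connected component of size ≥ 2 (or has a self-loop).
The vertices on cycles are {1, 4, 6, 7, 8, 9} — 6 in total.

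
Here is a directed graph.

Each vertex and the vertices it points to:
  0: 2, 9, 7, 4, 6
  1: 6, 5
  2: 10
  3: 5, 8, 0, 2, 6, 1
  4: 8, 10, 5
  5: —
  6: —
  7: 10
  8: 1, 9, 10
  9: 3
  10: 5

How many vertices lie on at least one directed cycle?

A vertex is on a directed cycle iff it belongs to a strongly connected component of size ≥ 2 (or has a self-loop).
The vertices on cycles are {0, 3, 4, 8, 9} — 5 in total.

5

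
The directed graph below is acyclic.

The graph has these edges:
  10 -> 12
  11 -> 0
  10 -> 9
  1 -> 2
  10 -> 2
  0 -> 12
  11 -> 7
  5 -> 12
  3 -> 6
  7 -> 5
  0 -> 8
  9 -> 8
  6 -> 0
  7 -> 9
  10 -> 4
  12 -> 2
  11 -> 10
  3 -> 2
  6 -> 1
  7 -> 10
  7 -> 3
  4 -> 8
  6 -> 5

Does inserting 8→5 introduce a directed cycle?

No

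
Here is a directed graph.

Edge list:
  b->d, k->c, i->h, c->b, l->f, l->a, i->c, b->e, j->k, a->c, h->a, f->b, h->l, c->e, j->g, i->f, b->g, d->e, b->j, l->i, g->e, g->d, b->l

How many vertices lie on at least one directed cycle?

A vertex is on a directed cycle iff it belongs to a strongly connected component of size ≥ 2 (or has a self-loop).
The vertices on cycles are {a, b, c, f, h, i, j, k, l} — 9 in total.

9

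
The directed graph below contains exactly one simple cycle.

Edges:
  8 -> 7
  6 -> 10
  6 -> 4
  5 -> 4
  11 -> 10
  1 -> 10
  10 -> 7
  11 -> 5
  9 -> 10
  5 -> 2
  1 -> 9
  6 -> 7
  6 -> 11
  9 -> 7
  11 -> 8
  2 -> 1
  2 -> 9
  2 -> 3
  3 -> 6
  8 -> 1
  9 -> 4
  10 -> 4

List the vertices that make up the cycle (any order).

2, 3, 5, 6, 11

DFS with gray/black marking from 11:
11 gray
  10 gray
    7 gray
    7 black
    4 gray
    4 black
  10 black
  8 gray
    8→7: 7 black — skip
    1 gray
      1→10: 10 black — skip
      9 gray
        9→7: 7 black — skip
        9→4: 4 black — skip
        9→10: 10 black — skip
      9 black
    1 black
  8 black
  5 gray
    2 gray
      2→9: 9 black — skip
      3 gray
        6 gray
          6→4: 4 black — skip
          6→7: 7 black — skip
          6→10: 10 black — skip
          6→11: 11 is gray → back edge
Back edge closes the cycle 11 → 5 → 2 → 3 → 6 → 11; its vertices are {2, 3, 5, 6, 11}.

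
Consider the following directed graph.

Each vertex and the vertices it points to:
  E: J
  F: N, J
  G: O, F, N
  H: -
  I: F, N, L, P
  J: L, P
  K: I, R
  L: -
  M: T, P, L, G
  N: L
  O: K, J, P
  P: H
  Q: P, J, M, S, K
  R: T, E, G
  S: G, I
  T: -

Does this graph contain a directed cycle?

DFS with white/gray/black marking, starting from J:
J gray
  L gray
  L black
  P gray
    H gray
    H black
  P black
J black
E gray
  E→J: J black — skip
E black
F gray
  N gray
    N→L: L black — skip
  N black
  F→J: J black — skip
F black
G gray
  O gray
    K gray
      I gray
        I→F: F black — skip
        I→N: N black — skip
        I→L: L black — skip
        I→P: P black — skip
      I black
      R gray
        T gray
        T black
        R→E: E black — skip
        R→G: G is gray → back edge
Back edge found, so a cycle exists: G → O → K → R → G.

Yes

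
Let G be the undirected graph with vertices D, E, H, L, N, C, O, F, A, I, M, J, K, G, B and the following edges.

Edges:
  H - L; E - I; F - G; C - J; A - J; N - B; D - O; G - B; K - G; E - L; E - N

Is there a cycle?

No

DFS, tracking each vertex's parent; an edge to a visited non-parent vertex closes a cycle.
Start from J:
visit J (parent –)
  visit A (parent J)
    A–J: parent, skip
  visit C (parent J)
    C–J: parent, skip
visit D (parent –)
  visit O (parent D)
    O–D: parent, skip
visit E (parent –)
  visit N (parent E)
    N–E: parent, skip
    visit B (parent N)
      visit G (parent B)
        visit K (parent G)
          K–G: parent, skip
        G–B: parent, skip
        visit F (parent G)
          F–G: parent, skip
      B–N: parent, skip
  visit L (parent E)
    visit H (parent L)
      H–L: parent, skip
    L–E: parent, skip
  visit I (parent E)
    I–E: parent, skip
visit M (parent –)
No non-parent visited neighbor found — the graph is a forest.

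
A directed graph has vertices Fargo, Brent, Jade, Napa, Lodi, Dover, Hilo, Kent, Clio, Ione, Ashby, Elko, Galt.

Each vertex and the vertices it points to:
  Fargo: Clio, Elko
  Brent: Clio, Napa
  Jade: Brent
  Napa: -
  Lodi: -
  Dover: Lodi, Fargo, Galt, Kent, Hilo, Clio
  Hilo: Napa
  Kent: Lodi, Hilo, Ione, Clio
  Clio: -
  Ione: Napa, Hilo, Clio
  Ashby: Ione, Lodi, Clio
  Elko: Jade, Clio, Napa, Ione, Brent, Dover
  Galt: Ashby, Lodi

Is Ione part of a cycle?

Ione lies on a cycle iff there is a path from Ione back to itself.
Exploring from Ione, it never reaches itself; equivalently, its strongly connected component is a singleton.

No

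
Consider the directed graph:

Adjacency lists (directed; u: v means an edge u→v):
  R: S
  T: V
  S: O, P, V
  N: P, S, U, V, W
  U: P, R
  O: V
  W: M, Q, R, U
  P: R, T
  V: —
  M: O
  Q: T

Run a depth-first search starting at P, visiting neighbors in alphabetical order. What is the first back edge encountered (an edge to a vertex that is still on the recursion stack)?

DFS from P (visiting neighbors in alphabetical order); mark gray on enter, black on exit:
P gray
  R gray
    S gray
      O gray
        V gray
        V black
      O black
      S→P: P is gray → back edge
First back edge: S → P.

S->P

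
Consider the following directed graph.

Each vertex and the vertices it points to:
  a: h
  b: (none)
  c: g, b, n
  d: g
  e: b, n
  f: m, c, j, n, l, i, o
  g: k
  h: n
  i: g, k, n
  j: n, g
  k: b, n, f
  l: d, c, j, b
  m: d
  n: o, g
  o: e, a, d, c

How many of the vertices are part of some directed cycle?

A vertex is on a directed cycle iff it belongs to a strongly connected component of size ≥ 2 (or has a self-loop).
The vertices on cycles are {a, c, d, e, f, g, h, i, j, k, l, m, n, o} — 14 in total.

14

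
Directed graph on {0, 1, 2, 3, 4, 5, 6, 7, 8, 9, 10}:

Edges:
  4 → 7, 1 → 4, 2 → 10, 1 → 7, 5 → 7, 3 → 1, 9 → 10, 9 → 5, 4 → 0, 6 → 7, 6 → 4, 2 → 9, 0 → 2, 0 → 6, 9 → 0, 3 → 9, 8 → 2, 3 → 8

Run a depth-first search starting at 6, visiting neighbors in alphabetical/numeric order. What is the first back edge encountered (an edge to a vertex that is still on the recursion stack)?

DFS from 6 (visiting neighbors in alphabetical/numeric order); mark gray on enter, black on exit:
6 gray
  4 gray
    0 gray
      2 gray
        9 gray
          9→0: 0 is gray → back edge
First back edge: 9 → 0.

9→0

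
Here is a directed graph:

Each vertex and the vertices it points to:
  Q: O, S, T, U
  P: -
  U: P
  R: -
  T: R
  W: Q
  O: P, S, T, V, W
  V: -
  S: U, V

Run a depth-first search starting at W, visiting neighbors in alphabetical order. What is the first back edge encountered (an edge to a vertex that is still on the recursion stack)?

O→W

DFS from W (visiting neighbors in alphabetical order); mark gray on enter, black on exit:
W gray
  Q gray
    O gray
      P gray
      P black
      S gray
        U gray
          U→P: P black — skip
        U black
        V gray
        V black
      S black
      T gray
        R gray
        R black
      T black
      O→V: V black — skip
      O→W: W is gray → back edge
First back edge: O → W.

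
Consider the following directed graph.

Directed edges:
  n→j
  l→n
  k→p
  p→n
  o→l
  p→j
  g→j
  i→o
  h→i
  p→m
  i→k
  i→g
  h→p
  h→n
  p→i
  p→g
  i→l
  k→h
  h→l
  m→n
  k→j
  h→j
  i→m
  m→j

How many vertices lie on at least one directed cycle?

A vertex is on a directed cycle iff it belongs to a strongly connected component of size ≥ 2 (or has a self-loop).
The vertices on cycles are {h, i, k, p} — 4 in total.

4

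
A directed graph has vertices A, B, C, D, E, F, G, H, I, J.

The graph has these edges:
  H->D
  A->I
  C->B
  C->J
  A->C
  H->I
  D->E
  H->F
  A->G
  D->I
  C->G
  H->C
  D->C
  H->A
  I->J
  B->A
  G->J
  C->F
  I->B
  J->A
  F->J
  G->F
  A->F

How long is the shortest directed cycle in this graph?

3

For each vertex v, BFS finds the shortest path from v back to v.
The shortest such closed walk is C → J → A → C, length 3.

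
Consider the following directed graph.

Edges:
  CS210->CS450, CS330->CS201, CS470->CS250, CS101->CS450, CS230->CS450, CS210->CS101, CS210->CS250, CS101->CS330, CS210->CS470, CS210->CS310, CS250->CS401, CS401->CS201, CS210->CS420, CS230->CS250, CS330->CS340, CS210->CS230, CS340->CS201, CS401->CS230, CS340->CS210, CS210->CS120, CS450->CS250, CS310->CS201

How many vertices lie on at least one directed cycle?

8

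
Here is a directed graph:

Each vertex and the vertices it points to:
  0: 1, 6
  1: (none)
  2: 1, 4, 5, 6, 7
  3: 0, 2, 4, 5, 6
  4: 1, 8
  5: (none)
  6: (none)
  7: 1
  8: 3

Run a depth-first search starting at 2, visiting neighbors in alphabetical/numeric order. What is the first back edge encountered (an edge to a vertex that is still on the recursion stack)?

DFS from 2 (visiting neighbors in alphabetical/numeric order); mark gray on enter, black on exit:
2 gray
  1 gray
  1 black
  4 gray
    4→1: 1 black — skip
    8 gray
      3 gray
        0 gray
          0→1: 1 black — skip
          6 gray
          6 black
        0 black
        3→2: 2 is gray → back edge
First back edge: 3 → 2.

3->2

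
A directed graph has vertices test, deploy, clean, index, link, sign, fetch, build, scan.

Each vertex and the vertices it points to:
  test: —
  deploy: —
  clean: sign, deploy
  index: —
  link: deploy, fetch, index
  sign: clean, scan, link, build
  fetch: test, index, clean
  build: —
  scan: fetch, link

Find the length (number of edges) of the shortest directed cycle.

2

For each vertex v, BFS finds the shortest path from v back to v.
The shortest such closed walk is sign → clean → sign, length 2.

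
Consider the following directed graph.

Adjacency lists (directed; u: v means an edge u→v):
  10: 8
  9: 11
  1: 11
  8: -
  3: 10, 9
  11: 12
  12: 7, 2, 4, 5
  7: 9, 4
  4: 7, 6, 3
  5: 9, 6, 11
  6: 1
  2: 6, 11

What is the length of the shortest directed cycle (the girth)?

For each vertex v, BFS finds the shortest path from v back to v.
The shortest such closed walk is 7 → 4 → 7, length 2.

2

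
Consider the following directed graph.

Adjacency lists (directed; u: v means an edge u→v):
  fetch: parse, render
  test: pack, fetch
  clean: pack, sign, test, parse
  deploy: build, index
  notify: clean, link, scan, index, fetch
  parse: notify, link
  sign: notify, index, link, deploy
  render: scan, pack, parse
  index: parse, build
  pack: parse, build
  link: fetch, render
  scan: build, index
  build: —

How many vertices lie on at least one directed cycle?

12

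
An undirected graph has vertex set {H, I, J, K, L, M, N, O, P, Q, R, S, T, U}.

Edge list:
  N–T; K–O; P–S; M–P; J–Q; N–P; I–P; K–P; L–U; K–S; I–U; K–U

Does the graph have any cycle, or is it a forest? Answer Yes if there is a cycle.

DFS, tracking each vertex's parent; an edge to a visited non-parent vertex closes a cycle.
Start from Q:
visit Q (parent –)
  visit J (parent Q)
    J–Q: parent, skip
visit H (parent –)
visit I (parent –)
  visit U (parent I)
    visit K (parent U)
      visit S (parent K)
        visit P (parent S)
          visit N (parent P)
            visit T (parent N)
              T–N: parent, skip
            N–P: parent, skip
          P–S: parent, skip
          P–I: I visited and ≠ parent → cycle
Cycle: I – U – K – S – P – I.

Yes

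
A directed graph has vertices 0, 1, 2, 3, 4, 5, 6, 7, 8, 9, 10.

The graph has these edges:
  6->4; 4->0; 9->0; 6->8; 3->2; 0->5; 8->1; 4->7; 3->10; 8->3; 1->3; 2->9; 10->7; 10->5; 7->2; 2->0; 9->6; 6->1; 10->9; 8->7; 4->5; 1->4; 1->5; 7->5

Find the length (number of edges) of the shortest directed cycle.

For each vertex v, BFS finds the shortest path from v back to v.
The shortest such closed walk is 10 → 9 → 6 → 1 → 3 → 10, length 5.

5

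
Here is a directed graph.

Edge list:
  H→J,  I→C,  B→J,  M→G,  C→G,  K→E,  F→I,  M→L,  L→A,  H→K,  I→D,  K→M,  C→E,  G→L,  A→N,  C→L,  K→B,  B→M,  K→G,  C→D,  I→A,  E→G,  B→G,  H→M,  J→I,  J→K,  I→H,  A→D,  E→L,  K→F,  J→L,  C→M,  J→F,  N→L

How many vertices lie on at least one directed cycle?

9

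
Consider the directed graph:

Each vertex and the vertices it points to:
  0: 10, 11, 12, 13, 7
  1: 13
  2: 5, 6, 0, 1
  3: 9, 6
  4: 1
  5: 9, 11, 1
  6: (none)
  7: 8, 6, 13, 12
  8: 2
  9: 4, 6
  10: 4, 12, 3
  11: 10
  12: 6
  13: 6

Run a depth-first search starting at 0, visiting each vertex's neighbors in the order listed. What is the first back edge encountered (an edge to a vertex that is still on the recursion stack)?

2->0

DFS from 0 (visiting each vertex's neighbors in the order listed); mark gray on enter, black on exit:
0 gray
  10 gray
    4 gray
      1 gray
        13 gray
          6 gray
          6 black
        13 black
      1 black
    4 black
    12 gray
      12→6: 6 black — skip
    12 black
    3 gray
      9 gray
        9→4: 4 black — skip
        9→6: 6 black — skip
      9 black
      3→6: 6 black — skip
    3 black
  10 black
  11 gray
    11→10: 10 black — skip
  11 black
  0→12: 12 black — skip
  0→13: 13 black — skip
  7 gray
    8 gray
      2 gray
        5 gray
          5→9: 9 black — skip
          5→11: 11 black — skip
          5→1: 1 black — skip
        5 black
        2→6: 6 black — skip
        2→0: 0 is gray → back edge
First back edge: 2 → 0.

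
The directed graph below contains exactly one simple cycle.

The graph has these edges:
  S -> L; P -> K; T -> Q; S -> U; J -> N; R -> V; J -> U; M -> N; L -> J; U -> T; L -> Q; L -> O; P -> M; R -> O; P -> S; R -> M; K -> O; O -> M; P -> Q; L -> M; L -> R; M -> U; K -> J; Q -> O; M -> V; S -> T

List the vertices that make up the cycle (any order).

DFS with gray/black marking from M:
M gray
  N gray
  N black
  U gray
    T gray
      Q gray
        O gray
          O→M: M is gray → back edge
Back edge closes the cycle M → U → T → Q → O → M; its vertices are {M, O, Q, T, U}.

M, O, Q, T, U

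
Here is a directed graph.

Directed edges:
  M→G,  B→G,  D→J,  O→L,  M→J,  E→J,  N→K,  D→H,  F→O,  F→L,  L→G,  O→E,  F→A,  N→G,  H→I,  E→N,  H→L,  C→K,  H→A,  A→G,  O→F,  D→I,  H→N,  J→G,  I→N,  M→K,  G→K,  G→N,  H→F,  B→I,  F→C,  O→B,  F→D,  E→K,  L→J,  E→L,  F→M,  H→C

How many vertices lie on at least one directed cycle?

6

A vertex is on a directed cycle iff it belongs to a strongly connected component of size ≥ 2 (or has a self-loop).
The vertices on cycles are {D, F, G, H, N, O} — 6 in total.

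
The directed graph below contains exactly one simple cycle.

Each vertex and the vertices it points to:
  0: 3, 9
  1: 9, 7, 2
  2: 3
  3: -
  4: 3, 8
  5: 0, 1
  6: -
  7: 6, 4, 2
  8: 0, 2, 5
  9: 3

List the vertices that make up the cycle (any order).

1, 4, 5, 7, 8

DFS with gray/black marking from 7:
7 gray
  6 gray
  6 black
  4 gray
    3 gray
    3 black
    8 gray
      0 gray
        0→3: 3 black — skip
        9 gray
          9→3: 3 black — skip
        9 black
      0 black
      2 gray
        2→3: 3 black — skip
      2 black
      5 gray
        5→0: 0 black — skip
        1 gray
          1→9: 9 black — skip
          1→7: 7 is gray → back edge
Back edge closes the cycle 7 → 4 → 8 → 5 → 1 → 7; its vertices are {1, 4, 5, 7, 8}.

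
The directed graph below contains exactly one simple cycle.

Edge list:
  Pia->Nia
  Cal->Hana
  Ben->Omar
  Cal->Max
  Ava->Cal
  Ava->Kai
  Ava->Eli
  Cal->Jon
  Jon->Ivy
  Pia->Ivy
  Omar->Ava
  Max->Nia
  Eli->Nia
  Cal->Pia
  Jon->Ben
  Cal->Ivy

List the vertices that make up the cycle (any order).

DFS with gray/black marking from Ava:
Ava gray
  Eli gray
    Nia gray
    Nia black
  Eli black
  Kai gray
  Kai black
  Cal gray
    Max gray
      Max→Nia: Nia black — skip
    Max black
    Ivy gray
    Ivy black
    Hana gray
    Hana black
    Jon gray
      Ben gray
        Omar gray
          Omar→Ava: Ava is gray → back edge
Back edge closes the cycle Ava → Cal → Jon → Ben → Omar → Ava; its vertices are {Ava, Ben, Cal, Jon, Omar}.

Ava, Ben, Cal, Jon, Omar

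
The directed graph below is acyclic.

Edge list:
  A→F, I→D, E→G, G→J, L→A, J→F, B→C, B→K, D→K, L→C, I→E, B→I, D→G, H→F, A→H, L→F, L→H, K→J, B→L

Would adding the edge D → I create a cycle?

Adding D→I creates a cycle iff I can already reach D.
Path from I: I → D.
So I → … → D → I is a cycle.

Yes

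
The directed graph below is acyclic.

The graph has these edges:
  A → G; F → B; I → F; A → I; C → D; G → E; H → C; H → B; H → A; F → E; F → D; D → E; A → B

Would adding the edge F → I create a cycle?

Adding F→I creates a cycle iff I can already reach F.
Path from I: I → F.
So I → … → F → I is a cycle.

Yes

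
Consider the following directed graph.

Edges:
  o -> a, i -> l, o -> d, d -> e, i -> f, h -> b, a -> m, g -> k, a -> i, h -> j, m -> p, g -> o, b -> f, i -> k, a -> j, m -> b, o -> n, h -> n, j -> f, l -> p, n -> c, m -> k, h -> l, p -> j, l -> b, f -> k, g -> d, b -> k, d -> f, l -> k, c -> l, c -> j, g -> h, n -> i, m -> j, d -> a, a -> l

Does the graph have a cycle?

No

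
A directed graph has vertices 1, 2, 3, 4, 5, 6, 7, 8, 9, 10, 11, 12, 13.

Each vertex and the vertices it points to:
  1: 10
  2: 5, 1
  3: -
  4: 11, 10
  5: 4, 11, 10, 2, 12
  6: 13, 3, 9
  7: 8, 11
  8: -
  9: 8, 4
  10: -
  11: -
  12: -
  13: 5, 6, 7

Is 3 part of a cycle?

3 lies on a cycle iff there is a path from 3 back to itself.
Exploring from 3, it never reaches itself; equivalently, its strongly connected component is a singleton.

No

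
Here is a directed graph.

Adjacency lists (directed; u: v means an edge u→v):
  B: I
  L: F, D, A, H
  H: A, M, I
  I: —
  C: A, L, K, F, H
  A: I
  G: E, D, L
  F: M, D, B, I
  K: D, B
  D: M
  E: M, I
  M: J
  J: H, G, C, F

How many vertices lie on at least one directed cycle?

10

A vertex is on a directed cycle iff it belongs to a strongly connected component of size ≥ 2 (or has a self-loop).
The vertices on cycles are {C, D, E, F, G, H, J, K, L, M} — 10 in total.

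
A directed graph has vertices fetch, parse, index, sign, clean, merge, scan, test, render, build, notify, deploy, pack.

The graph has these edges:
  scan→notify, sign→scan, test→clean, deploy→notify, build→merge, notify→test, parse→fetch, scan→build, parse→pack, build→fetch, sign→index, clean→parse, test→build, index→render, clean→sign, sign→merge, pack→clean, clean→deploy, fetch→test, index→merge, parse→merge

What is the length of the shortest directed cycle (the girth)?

3

For each vertex v, BFS finds the shortest path from v back to v.
The shortest such closed walk is clean → parse → pack → clean, length 3.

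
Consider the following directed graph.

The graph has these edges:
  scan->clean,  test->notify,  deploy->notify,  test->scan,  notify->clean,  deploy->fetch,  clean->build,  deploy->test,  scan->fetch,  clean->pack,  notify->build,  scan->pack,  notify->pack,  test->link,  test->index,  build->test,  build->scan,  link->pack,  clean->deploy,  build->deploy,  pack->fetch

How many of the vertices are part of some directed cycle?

6

A vertex is on a directed cycle iff it belongs to a strongly connected component of size ≥ 2 (or has a self-loop).
The vertices on cycles are {scan, test, build, clean, deploy, notify} — 6 in total.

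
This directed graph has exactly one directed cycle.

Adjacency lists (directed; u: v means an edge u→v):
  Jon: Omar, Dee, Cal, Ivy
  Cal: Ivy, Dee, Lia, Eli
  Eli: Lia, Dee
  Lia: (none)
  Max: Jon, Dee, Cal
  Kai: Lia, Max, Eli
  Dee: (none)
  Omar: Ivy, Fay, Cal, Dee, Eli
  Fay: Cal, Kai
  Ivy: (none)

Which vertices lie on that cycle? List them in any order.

Fay, Jon, Kai, Max, Omar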